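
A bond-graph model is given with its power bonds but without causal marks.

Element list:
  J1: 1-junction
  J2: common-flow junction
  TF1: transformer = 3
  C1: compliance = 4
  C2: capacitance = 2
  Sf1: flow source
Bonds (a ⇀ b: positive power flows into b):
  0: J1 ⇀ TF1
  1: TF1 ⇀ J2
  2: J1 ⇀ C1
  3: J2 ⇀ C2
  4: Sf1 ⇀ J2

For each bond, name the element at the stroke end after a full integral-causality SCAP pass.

β4 stroke at Sf1  (Sf1: flow source, stroke at near end)
β1 stroke at J2  (J2 flow already set via bond 4)
β3 stroke at J2  (common-f at J2 fixed by 4)
β0 stroke at TF1  (TF1: transformer flips bond 1)
β2 stroke at J1  (J1 flow already set via bond 0)

b0 stroke at TF1
b1 stroke at J2
b2 stroke at J1
b3 stroke at J2
b4 stroke at Sf1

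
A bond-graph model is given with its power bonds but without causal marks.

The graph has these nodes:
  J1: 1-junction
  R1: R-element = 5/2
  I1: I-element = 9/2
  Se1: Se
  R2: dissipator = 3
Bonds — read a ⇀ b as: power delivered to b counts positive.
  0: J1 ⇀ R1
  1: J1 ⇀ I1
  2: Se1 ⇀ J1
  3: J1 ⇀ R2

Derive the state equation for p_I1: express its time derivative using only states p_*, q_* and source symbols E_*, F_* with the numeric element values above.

β2 |J1  (Se1 (Se) sets effort on bond)
β1 |I1  (I1 outputs flow p/I1)
β0 |J1  (1-jn J1 has f-setter on 1)
β3 |J1  (J1: bond 1 brought flow, rest push out)

dp_I1/dt = E_Se1 - 11*p_I1/9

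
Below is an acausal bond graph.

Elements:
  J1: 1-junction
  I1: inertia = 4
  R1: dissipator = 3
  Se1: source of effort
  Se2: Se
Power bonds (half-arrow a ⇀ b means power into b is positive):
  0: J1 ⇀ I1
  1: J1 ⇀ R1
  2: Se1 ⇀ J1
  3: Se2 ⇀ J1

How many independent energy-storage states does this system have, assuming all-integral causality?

1  (I1 all integral)

#2 →J1  (Se1 (Se) sets effort on bond)
#3 →J1  (Se2 (Se) sets effort on bond)
#0 →I1  (I1 integral (f out))
#1 →J1  (J1: bond 0 brought flow, rest push out)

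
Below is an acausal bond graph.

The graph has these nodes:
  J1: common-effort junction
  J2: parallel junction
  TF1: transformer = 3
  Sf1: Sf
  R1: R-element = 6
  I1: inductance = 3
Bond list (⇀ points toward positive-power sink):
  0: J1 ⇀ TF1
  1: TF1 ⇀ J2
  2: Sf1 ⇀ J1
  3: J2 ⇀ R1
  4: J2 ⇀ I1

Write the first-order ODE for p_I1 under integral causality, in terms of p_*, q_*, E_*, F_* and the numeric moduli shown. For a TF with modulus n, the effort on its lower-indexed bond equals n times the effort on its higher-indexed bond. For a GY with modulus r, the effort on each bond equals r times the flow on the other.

dp_I1/dt = 18*F_Sf1 - 2*p_I1

β2 stroke→Sf1  (Sf1 (Sf) sets flow on bond)
β0 stroke→J1  (only one effort-in slot at J1)
β1 stroke→TF1  (through TF1, causality passes straight; one stroke at TF1)
β4 stroke→I1  (I1 integral (f out))
β3 stroke→J2  (closing 0-jn rule on J2)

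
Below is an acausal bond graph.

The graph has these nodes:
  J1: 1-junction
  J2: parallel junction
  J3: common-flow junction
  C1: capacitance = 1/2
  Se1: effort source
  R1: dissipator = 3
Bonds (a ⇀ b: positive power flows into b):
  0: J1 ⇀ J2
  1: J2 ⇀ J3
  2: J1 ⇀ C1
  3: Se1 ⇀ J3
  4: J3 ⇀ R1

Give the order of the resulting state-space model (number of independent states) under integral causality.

b3 |J3  (Se1 fixes effort; stroke away)
b2 |J1  (C1 outputs effort q/C1)
b0 |J2  (only one flow-in slot at J1)
b1 |J3  (0-jn J2 has e-setter on 0)
b4 |R1  (J3: last free bond brings flow in)

1  (C1 all integral)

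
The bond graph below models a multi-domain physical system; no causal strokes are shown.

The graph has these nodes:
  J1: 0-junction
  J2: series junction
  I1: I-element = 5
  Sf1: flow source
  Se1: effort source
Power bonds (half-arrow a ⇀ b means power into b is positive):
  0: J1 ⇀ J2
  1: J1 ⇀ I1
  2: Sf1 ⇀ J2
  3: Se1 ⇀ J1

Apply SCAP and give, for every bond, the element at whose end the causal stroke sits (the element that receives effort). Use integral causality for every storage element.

#0 stroke at J2
#1 stroke at I1
#2 stroke at Sf1
#3 stroke at J1

#2 stroke at Sf1  (Sf1 fixes flow; stroke at Sf1)
#3 stroke at J1  (Se1: effort source, stroke at far end)
#0 stroke at J2  (0-jn J1 has e-setter on 3)
#1 stroke at I1  (common-e at J1 fixed by 3)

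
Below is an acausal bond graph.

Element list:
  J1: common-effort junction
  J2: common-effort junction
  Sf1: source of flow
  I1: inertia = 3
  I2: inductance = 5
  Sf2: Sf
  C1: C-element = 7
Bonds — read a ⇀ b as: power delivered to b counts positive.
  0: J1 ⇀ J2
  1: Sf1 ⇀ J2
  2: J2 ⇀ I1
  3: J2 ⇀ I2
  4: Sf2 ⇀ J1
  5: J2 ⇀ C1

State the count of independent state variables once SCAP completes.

bond 1 →Sf1  (Sf1 (Sf) sets flow on bond)
bond 4 →Sf2  (Sf2 fixes flow; stroke at Sf2)
bond 0 →J1  (only one effort-in slot at J1)
bond 2 →I1  (prefer integral on I1)
bond 3 →I2  (prefer integral on I2)
bond 5 →J2  (closing 0-jn rule on J2)

3  (C1, I1, I2 all integral)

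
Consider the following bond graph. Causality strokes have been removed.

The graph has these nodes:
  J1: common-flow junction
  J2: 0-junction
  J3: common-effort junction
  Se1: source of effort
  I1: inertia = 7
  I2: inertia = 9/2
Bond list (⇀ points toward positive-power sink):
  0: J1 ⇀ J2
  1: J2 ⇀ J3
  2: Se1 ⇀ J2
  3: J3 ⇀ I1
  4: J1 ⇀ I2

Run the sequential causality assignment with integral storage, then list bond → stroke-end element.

b2 stroke at J2  (Se1: effort source, stroke at far end)
b0 stroke at J1  (J2 effort already set via bond 2)
b1 stroke at J3  (J2: bond 2 brought effort, rest push out)
b3 stroke at I1  (J3: bond 1 brought effort, rest push out)
b4 stroke at I2  (J1: last free bond brings flow in)

β0 →J1
β1 →J3
β2 →J2
β3 →I1
β4 →I2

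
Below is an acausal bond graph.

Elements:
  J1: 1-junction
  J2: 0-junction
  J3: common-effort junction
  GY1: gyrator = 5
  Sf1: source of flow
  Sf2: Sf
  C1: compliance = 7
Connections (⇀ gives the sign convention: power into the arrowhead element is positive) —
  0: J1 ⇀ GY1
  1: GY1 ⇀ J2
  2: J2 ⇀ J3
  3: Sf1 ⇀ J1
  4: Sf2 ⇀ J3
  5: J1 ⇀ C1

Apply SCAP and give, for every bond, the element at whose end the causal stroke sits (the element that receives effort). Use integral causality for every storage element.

bond 3 →Sf1  (Sf1 fixes flow; stroke at Sf1)
bond 4 →Sf2  (source Sf2 imposes f)
bond 0 →J1  (common-f at J1 fixed by 3)
bond 5 →J1  (J1 flow already set via bond 3)
bond 2 →J3  (closing 0-jn rule on J3)
bond 1 →J2  (GY1 both-in/both-out from 0)

β0 |J1
β1 |J2
β2 |J3
β3 |Sf1
β4 |Sf2
β5 |J1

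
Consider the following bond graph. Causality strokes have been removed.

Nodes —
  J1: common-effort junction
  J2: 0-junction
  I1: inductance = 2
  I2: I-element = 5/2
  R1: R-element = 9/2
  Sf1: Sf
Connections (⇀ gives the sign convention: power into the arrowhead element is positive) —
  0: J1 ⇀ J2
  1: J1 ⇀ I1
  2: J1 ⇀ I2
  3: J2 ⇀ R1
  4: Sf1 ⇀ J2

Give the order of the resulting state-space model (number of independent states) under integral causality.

2  (I1, I2 all integral)

b4 |Sf1  (Sf1 (Sf) sets flow on bond)
b1 |I1  (I1: I, integral causality)
b2 |I2  (I2 integral (f out))
b0 |J1  (closing 0-jn rule on J1)
b3 |J2  (only one effort-in slot at J2)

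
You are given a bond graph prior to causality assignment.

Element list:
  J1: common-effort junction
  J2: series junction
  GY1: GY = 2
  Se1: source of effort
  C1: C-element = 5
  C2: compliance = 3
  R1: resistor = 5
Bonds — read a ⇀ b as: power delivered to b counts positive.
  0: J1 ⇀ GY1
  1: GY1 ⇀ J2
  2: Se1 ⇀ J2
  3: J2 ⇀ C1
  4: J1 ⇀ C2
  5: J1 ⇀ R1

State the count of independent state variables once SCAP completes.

b2 |J2  (Se1: effort source, stroke at far end)
b3 |J2  (C1: C, integral causality)
b1 |GY1  (only one flow-in slot at J2)
b0 |GY1  (GY GY1: same side as bond 1)
b4 |J1  (C2 outputs effort q/C2)
b5 |R1  (J1 effort already set via bond 4)

2  (C1, C2 all integral)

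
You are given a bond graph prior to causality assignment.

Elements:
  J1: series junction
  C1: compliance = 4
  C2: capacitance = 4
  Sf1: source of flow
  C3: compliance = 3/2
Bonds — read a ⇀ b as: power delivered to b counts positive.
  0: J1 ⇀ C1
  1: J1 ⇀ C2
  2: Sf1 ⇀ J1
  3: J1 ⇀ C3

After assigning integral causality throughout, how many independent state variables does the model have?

b2 stroke at Sf1  (Sf1: flow source, stroke at near end)
b0 stroke at J1  (J1 flow already set via bond 2)
b1 stroke at J1  (J1 flow already set via bond 2)
b3 stroke at J1  (J1: bond 2 brought flow, rest push out)

3  (C1, C2, C3 all integral)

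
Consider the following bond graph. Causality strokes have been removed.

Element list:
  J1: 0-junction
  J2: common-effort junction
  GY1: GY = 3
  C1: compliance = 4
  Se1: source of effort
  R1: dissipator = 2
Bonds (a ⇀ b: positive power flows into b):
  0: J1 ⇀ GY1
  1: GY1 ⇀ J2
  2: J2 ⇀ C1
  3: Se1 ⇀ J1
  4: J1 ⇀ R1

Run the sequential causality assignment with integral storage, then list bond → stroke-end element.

b0 |GY1
b1 |GY1
b2 |J2
b3 |J1
b4 |R1

#3 stroke→J1  (source Se1 imposes e)
#0 stroke→GY1  (common-e at J1 fixed by 3)
#4 stroke→R1  (J1 effort already set via bond 3)
#1 stroke→GY1  (GY GY1: same side as bond 0)
#2 stroke→J2  (closing 0-jn rule on J2)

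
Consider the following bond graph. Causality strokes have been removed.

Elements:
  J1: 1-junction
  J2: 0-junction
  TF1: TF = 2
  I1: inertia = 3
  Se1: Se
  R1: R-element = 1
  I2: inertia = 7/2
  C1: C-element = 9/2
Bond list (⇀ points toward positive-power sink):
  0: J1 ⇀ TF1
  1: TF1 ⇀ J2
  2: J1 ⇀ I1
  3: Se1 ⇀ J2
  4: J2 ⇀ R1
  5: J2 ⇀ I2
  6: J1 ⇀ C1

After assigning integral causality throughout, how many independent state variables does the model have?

3  (C1, I1, I2 all integral)

β3 →J2  (Se1: effort source, stroke at far end)
β1 →TF1  (0-jn J2 has e-setter on 3)
β4 →R1  (J2: bond 3 brought effort, rest push out)
β5 →I2  (0-jn J2 has e-setter on 3)
β0 →J1  (TF TF1: opposite of bond 1)
β2 →I1  (I1 outputs flow p/I1)
β6 →J1  (common-f at J1 fixed by 2)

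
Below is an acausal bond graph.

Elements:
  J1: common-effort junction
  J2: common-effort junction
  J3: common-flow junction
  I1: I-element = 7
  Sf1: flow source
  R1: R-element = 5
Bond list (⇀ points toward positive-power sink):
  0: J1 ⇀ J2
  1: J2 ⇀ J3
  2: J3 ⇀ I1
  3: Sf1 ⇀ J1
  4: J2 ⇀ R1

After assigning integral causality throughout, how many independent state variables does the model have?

1  (I1 all integral)

#3 |Sf1  (Sf1 fixes flow; stroke at Sf1)
#0 |J1  (J1: last free bond brings effort in)
#2 |I1  (I1: I, integral causality)
#1 |J3  (1-jn J3 has f-setter on 2)
#4 |J2  (J2: last free bond brings effort in)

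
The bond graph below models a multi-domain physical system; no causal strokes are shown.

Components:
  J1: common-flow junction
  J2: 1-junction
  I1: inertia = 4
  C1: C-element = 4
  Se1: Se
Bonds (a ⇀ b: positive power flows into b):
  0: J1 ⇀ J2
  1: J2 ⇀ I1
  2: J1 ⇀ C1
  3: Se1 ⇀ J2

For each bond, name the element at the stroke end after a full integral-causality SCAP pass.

bond 3 stroke→J2  (source Se1 imposes e)
bond 1 stroke→I1  (I1: I, integral causality)
bond 0 stroke→J2  (J2 flow already set via bond 1)
bond 2 stroke→J1  (common-f at J1 fixed by 0)

β0 →J2
β1 →I1
β2 →J1
β3 →J2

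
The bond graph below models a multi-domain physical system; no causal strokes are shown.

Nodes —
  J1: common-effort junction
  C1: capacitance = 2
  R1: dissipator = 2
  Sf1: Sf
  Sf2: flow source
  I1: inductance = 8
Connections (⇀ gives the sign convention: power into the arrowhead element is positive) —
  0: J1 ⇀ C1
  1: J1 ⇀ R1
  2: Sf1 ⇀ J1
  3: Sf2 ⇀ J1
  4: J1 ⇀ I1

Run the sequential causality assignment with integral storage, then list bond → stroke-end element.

bond 2 →Sf1  (source Sf1 imposes f)
bond 3 →Sf2  (Sf2 (Sf) sets flow on bond)
bond 0 →J1  (C1: C, integral causality)
bond 1 →R1  (J1 effort already set via bond 0)
bond 4 →I1  (J1 effort already set via bond 0)

#0 →J1
#1 →R1
#2 →Sf1
#3 →Sf2
#4 →I1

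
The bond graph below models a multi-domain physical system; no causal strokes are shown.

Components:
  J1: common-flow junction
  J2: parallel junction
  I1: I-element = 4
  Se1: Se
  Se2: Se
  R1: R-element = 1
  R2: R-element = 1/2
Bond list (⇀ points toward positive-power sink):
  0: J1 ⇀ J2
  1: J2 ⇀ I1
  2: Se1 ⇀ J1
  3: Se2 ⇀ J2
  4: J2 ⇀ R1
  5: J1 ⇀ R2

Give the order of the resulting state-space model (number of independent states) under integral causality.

β2 |J1  (Se1 (Se) sets effort on bond)
β3 |J2  (Se2 fixes effort; stroke away)
β0 |J1  (common-e at J2 fixed by 3)
β1 |I1  (J2: bond 3 brought effort, rest push out)
β4 |R1  (J2 effort already set via bond 3)
β5 |R2  (J1 needs exactly one f-in)

1  (I1 all integral)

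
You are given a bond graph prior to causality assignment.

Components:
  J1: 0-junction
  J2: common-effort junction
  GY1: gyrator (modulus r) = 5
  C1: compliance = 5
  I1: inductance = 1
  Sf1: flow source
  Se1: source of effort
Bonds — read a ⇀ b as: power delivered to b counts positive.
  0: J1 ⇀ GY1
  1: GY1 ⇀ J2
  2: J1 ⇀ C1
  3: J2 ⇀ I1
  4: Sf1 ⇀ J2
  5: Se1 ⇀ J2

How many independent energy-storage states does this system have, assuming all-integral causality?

2  (C1, I1 all integral)

b4 |Sf1  (Sf1 (Sf) sets flow on bond)
b5 |J2  (Se1 (Se) sets effort on bond)
b1 |GY1  (J2: bond 5 brought effort, rest push out)
b3 |I1  (J2 effort already set via bond 5)
b0 |GY1  (GY1 both-in/both-out from 1)
b2 |J1  (J1 needs exactly one e-in)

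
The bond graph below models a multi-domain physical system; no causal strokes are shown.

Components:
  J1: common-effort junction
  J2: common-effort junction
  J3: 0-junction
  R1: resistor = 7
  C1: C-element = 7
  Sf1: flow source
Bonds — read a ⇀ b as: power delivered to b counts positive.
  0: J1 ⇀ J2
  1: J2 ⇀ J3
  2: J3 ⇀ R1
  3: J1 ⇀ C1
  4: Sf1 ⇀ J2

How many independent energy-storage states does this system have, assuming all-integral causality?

1  (C1 all integral)

bond 4 stroke→Sf1  (Sf1: flow source, stroke at near end)
bond 3 stroke→J1  (prefer integral on C1)
bond 0 stroke→J2  (J1 effort already set via bond 3)
bond 1 stroke→J3  (J2 effort already set via bond 0)
bond 2 stroke→R1  (common-e at J3 fixed by 1)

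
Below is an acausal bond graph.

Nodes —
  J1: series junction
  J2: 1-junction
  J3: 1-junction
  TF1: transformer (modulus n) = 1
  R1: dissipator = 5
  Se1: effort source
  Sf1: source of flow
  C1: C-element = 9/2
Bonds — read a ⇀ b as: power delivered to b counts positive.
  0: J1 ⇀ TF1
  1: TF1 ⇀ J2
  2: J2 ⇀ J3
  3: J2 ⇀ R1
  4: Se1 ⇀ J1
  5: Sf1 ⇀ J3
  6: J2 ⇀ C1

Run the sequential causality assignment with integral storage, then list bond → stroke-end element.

β4 →J1  (Se1 (Se) sets effort on bond)
β5 →Sf1  (Sf1: flow source, stroke at near end)
β0 →TF1  (J1 needs exactly one f-in)
β2 →J3  (common-f at J3 fixed by 5)
β1 →J2  (TF1 one-in-one-out from 0)
β3 →J2  (J2 flow already set via bond 2)
β6 →J2  (J2: bond 2 brought flow, rest push out)

#0 stroke at TF1
#1 stroke at J2
#2 stroke at J3
#3 stroke at J2
#4 stroke at J1
#5 stroke at Sf1
#6 stroke at J2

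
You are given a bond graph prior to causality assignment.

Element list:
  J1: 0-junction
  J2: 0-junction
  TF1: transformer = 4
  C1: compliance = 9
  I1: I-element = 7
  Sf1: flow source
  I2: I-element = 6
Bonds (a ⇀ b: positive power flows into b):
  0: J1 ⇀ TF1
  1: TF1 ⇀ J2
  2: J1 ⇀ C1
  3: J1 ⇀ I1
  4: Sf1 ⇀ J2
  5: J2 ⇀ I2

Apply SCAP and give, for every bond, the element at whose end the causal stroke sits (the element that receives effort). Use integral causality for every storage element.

#4 →Sf1  (source Sf1 imposes f)
#2 →J1  (C1 integral (e out))
#0 →TF1  (common-e at J1 fixed by 2)
#3 →I1  (common-e at J1 fixed by 2)
#1 →J2  (TF1 one-in-one-out from 0)
#5 →I2  (common-e at J2 fixed by 1)

b0 stroke→TF1
b1 stroke→J2
b2 stroke→J1
b3 stroke→I1
b4 stroke→Sf1
b5 stroke→I2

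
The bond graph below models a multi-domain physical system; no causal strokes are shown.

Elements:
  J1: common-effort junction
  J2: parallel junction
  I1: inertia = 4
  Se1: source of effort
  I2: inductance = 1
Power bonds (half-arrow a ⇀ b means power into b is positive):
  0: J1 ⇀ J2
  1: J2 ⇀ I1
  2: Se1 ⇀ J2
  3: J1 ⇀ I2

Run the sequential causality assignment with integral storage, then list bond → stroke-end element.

bond 0 stroke→J1
bond 1 stroke→I1
bond 2 stroke→J2
bond 3 stroke→I2

bond 2 stroke→J2  (Se1 fixes effort; stroke away)
bond 0 stroke→J1  (J2 effort already set via bond 2)
bond 1 stroke→I1  (J2: bond 2 brought effort, rest push out)
bond 3 stroke→I2  (0-jn J1 has e-setter on 0)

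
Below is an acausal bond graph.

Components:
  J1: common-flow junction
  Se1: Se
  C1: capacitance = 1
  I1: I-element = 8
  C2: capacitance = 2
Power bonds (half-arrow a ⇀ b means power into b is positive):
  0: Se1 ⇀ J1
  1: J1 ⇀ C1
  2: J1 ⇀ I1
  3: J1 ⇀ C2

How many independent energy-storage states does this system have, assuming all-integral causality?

3  (C1, C2, I1 all integral)

#0 →J1  (Se1 (Se) sets effort on bond)
#1 →J1  (prefer integral on C1)
#2 →I1  (I1: I, integral causality)
#3 →J1  (J1: bond 2 brought flow, rest push out)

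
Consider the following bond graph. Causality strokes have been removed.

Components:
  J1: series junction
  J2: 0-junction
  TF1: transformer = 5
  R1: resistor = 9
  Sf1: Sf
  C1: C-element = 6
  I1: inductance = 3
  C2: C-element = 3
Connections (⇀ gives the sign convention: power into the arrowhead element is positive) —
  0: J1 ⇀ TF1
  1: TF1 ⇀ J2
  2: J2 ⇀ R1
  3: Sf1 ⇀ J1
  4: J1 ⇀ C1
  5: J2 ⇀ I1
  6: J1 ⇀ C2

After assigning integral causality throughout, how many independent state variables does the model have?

β3 stroke at Sf1  (Sf1 fixes flow; stroke at Sf1)
β0 stroke at J1  (J1 flow already set via bond 3)
β4 stroke at J1  (common-f at J1 fixed by 3)
β6 stroke at J1  (1-jn J1 has f-setter on 3)
β1 stroke at TF1  (TF1 one-in-one-out from 0)
β5 stroke at I1  (prefer integral on I1)
β2 stroke at J2  (only one effort-in slot at J2)

3  (C1, C2, I1 all integral)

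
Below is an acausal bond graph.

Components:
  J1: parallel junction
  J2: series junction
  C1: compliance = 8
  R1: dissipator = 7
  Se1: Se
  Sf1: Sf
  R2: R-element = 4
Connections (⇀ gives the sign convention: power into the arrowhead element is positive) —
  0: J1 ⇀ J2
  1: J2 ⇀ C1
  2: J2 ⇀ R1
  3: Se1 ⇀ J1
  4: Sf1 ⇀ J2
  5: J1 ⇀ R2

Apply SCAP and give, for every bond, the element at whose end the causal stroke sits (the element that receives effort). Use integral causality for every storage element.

#3 |J1  (Se1 (Se) sets effort on bond)
#4 |Sf1  (Sf1 fixes flow; stroke at Sf1)
#0 |J2  (J1: bond 3 brought effort, rest push out)
#5 |R2  (J1 effort already set via bond 3)
#1 |J2  (J2 flow already set via bond 4)
#2 |J2  (1-jn J2 has f-setter on 4)

bond 0 stroke→J2
bond 1 stroke→J2
bond 2 stroke→J2
bond 3 stroke→J1
bond 4 stroke→Sf1
bond 5 stroke→R2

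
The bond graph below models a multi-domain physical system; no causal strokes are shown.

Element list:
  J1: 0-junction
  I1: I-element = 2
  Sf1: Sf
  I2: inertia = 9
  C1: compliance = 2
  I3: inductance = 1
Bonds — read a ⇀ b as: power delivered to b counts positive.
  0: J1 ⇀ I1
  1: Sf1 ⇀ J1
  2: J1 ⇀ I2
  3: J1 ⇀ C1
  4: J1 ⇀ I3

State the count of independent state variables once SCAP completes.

bond 1 stroke at Sf1  (Sf1 (Sf) sets flow on bond)
bond 0 stroke at I1  (I1: I, integral causality)
bond 2 stroke at I2  (I2 integral (f out))
bond 3 stroke at J1  (prefer integral on C1)
bond 4 stroke at I3  (common-e at J1 fixed by 3)

4  (C1, I1, I2, I3 all integral)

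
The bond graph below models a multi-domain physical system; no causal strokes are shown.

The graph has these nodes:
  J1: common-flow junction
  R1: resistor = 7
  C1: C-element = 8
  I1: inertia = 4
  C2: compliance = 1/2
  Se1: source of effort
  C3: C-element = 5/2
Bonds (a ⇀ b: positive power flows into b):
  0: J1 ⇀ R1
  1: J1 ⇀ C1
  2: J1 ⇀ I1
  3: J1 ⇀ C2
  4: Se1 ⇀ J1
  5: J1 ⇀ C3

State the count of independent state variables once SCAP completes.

β4 stroke→J1  (source Se1 imposes e)
β1 stroke→J1  (prefer integral on C1)
β2 stroke→I1  (I1 integral (f out))
β0 stroke→J1  (common-f at J1 fixed by 2)
β3 stroke→J1  (J1 flow already set via bond 2)
β5 stroke→J1  (1-jn J1 has f-setter on 2)

4  (C1, C2, C3, I1 all integral)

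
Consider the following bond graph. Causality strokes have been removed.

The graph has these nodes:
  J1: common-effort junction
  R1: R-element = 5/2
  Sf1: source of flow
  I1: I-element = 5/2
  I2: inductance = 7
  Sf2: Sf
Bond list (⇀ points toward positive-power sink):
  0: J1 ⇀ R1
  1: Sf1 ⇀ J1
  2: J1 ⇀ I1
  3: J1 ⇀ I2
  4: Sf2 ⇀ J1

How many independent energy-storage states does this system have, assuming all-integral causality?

2  (I1, I2 all integral)

#1 |Sf1  (Sf1: flow source, stroke at near end)
#4 |Sf2  (source Sf2 imposes f)
#2 |I1  (I1 integral (f out))
#3 |I2  (I2 integral (f out))
#0 |J1  (closing 0-jn rule on J1)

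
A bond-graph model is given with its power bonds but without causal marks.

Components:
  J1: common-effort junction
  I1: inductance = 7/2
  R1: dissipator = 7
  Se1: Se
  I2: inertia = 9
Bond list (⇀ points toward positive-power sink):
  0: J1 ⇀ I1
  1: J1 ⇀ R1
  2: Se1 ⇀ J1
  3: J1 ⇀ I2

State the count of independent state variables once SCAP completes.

2  (I1, I2 all integral)

bond 2 stroke at J1  (source Se1 imposes e)
bond 0 stroke at I1  (J1 effort already set via bond 2)
bond 1 stroke at R1  (J1 effort already set via bond 2)
bond 3 stroke at I2  (J1 effort already set via bond 2)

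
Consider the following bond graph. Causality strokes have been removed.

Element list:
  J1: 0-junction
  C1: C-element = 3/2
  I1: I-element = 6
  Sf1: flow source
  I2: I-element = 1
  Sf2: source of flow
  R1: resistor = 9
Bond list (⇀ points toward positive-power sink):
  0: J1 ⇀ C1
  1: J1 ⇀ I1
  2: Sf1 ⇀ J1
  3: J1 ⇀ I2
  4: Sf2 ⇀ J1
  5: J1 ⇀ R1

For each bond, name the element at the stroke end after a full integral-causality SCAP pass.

#2 stroke at Sf1  (Sf1 fixes flow; stroke at Sf1)
#4 stroke at Sf2  (source Sf2 imposes f)
#0 stroke at J1  (C1 outputs effort q/C1)
#1 stroke at I1  (common-e at J1 fixed by 0)
#3 stroke at I2  (common-e at J1 fixed by 0)
#5 stroke at R1  (common-e at J1 fixed by 0)

#0 |J1
#1 |I1
#2 |Sf1
#3 |I2
#4 |Sf2
#5 |R1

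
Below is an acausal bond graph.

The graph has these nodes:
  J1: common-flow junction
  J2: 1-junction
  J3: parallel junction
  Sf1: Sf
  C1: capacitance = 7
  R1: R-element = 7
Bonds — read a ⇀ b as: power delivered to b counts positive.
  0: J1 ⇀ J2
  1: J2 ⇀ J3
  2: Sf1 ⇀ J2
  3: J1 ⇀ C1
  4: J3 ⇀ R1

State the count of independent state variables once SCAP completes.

b2 |Sf1  (Sf1: flow source, stroke at near end)
b0 |J2  (J2: bond 2 brought flow, rest push out)
b1 |J2  (1-jn J2 has f-setter on 2)
b4 |J3  (J3: last free bond brings effort in)
b3 |J1  (J1: bond 0 brought flow, rest push out)

1  (C1 all integral)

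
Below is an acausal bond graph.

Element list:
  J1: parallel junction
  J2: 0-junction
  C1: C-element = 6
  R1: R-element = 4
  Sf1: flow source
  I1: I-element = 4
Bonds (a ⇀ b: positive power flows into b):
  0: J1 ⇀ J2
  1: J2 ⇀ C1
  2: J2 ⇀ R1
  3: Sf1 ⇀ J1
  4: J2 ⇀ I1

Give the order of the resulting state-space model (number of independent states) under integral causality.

2  (C1, I1 all integral)

β3 →Sf1  (Sf1 (Sf) sets flow on bond)
β0 →J1  (only one effort-in slot at J1)
β1 →J2  (C1 outputs effort q/C1)
β2 →R1  (J2: bond 1 brought effort, rest push out)
β4 →I1  (J2: bond 1 brought effort, rest push out)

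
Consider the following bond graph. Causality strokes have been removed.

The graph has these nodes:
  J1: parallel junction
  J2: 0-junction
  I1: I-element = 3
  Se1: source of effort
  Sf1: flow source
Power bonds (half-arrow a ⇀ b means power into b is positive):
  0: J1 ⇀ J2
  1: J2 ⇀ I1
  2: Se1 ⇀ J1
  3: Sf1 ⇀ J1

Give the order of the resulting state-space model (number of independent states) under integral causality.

b2 →J1  (source Se1 imposes e)
b3 →Sf1  (Sf1: flow source, stroke at near end)
b0 →J2  (common-e at J1 fixed by 2)
b1 →I1  (J2: bond 0 brought effort, rest push out)

1  (I1 all integral)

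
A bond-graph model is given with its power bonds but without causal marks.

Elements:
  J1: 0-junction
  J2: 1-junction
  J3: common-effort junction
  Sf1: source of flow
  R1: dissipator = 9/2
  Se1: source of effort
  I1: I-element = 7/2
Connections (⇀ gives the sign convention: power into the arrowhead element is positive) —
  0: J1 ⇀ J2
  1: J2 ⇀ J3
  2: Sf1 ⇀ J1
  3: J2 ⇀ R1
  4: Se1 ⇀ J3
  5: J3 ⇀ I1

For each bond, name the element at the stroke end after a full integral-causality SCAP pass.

β2 →Sf1  (Sf1: flow source, stroke at near end)
β4 →J3  (Se1 (Se) sets effort on bond)
β0 →J1  (J1: last free bond brings effort in)
β1 →J2  (common-f at J2 fixed by 0)
β3 →J2  (J2 flow already set via bond 0)
β5 →I1  (0-jn J3 has e-setter on 4)

bond 0 →J1
bond 1 →J2
bond 2 →Sf1
bond 3 →J2
bond 4 →J3
bond 5 →I1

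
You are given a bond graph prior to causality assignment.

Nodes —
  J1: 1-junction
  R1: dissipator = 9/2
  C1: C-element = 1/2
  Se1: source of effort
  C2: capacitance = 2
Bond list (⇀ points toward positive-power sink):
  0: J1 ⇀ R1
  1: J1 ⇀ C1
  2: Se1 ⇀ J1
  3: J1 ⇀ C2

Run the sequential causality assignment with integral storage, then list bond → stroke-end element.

bond 0 |R1
bond 1 |J1
bond 2 |J1
bond 3 |J1

b2 stroke→J1  (source Se1 imposes e)
b1 stroke→J1  (C1: C, integral causality)
b3 stroke→J1  (prefer integral on C2)
b0 stroke→R1  (J1 needs exactly one f-in)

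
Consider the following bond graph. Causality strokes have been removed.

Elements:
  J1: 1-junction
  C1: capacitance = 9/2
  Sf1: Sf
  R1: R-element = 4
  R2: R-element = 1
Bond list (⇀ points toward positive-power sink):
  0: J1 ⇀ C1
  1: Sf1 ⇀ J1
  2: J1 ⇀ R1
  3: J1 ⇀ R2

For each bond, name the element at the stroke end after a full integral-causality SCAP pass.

β1 stroke at Sf1  (Sf1 fixes flow; stroke at Sf1)
β0 stroke at J1  (common-f at J1 fixed by 1)
β2 stroke at J1  (J1 flow already set via bond 1)
β3 stroke at J1  (J1 flow already set via bond 1)

bond 0 stroke at J1
bond 1 stroke at Sf1
bond 2 stroke at J1
bond 3 stroke at J1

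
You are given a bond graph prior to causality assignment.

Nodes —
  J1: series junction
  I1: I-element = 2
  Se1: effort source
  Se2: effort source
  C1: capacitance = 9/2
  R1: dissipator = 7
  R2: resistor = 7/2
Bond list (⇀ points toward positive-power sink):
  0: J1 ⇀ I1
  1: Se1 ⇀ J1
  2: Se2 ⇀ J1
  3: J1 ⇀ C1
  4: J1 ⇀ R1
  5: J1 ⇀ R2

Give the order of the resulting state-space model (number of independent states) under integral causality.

bond 1 →J1  (Se1 fixes effort; stroke away)
bond 2 →J1  (Se2 (Se) sets effort on bond)
bond 0 →I1  (I1: I, integral causality)
bond 3 →J1  (J1 flow already set via bond 0)
bond 4 →J1  (common-f at J1 fixed by 0)
bond 5 →J1  (J1 flow already set via bond 0)

2  (C1, I1 all integral)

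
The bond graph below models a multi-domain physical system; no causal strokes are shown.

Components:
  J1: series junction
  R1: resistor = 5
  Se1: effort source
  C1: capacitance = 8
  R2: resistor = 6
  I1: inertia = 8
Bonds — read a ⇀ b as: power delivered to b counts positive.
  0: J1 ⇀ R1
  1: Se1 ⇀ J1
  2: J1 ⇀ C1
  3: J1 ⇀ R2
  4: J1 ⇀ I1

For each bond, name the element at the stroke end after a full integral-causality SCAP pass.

bond 1 |J1  (Se1 (Se) sets effort on bond)
bond 2 |J1  (prefer integral on C1)
bond 4 |I1  (prefer integral on I1)
bond 0 |J1  (J1: bond 4 brought flow, rest push out)
bond 3 |J1  (J1 flow already set via bond 4)

#0 |J1
#1 |J1
#2 |J1
#3 |J1
#4 |I1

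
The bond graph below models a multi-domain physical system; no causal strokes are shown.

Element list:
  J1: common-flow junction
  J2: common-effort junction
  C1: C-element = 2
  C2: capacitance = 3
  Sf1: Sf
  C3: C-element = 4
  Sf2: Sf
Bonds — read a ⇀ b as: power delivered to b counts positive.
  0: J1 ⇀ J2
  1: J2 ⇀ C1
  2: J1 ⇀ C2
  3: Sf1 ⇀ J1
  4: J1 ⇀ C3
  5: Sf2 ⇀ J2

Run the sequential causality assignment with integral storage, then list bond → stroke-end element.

bond 3 stroke at Sf1  (Sf1 fixes flow; stroke at Sf1)
bond 5 stroke at Sf2  (Sf2 (Sf) sets flow on bond)
bond 0 stroke at J1  (1-jn J1 has f-setter on 3)
bond 2 stroke at J1  (common-f at J1 fixed by 3)
bond 4 stroke at J1  (J1 flow already set via bond 3)
bond 1 stroke at J2  (only one effort-in slot at J2)

bond 0 stroke→J1
bond 1 stroke→J2
bond 2 stroke→J1
bond 3 stroke→Sf1
bond 4 stroke→J1
bond 5 stroke→Sf2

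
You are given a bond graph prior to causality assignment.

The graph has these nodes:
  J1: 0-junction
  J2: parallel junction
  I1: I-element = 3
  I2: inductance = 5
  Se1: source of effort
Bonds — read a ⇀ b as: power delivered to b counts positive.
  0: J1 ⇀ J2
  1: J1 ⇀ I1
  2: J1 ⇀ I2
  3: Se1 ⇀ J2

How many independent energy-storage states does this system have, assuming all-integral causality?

#3 stroke→J2  (Se1: effort source, stroke at far end)
#0 stroke→J1  (0-jn J2 has e-setter on 3)
#1 stroke→I1  (common-e at J1 fixed by 0)
#2 stroke→I2  (J1 effort already set via bond 0)

2  (I1, I2 all integral)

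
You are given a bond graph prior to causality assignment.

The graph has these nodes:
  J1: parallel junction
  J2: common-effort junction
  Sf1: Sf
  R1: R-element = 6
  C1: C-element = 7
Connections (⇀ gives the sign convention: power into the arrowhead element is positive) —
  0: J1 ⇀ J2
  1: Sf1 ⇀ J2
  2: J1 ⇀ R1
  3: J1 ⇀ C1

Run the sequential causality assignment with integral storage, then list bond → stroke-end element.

β1 stroke at Sf1  (Sf1 (Sf) sets flow on bond)
β0 stroke at J2  (only one effort-in slot at J2)
β3 stroke at J1  (C1: C, integral causality)
β2 stroke at R1  (J1: bond 3 brought effort, rest push out)

b0 stroke at J2
b1 stroke at Sf1
b2 stroke at R1
b3 stroke at J1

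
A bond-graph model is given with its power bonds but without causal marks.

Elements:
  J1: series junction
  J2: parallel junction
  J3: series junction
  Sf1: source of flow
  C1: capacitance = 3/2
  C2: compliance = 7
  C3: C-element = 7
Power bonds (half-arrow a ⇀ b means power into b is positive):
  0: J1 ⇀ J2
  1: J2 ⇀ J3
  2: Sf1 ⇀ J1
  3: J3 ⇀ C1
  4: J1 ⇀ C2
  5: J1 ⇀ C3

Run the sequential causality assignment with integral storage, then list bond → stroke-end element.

#2 stroke→Sf1  (source Sf1 imposes f)
#0 stroke→J1  (J1: bond 2 brought flow, rest push out)
#4 stroke→J1  (J1: bond 2 brought flow, rest push out)
#5 stroke→J1  (common-f at J1 fixed by 2)
#1 stroke→J2  (only one effort-in slot at J2)
#3 stroke→J3  (1-jn J3 has f-setter on 1)

b0 →J1
b1 →J2
b2 →Sf1
b3 →J3
b4 →J1
b5 →J1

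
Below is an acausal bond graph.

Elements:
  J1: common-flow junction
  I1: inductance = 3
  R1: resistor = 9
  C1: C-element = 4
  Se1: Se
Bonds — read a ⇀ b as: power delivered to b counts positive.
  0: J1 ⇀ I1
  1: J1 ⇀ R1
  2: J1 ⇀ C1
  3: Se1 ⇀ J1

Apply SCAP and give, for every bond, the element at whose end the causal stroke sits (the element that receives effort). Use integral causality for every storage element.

β0 stroke→I1
β1 stroke→J1
β2 stroke→J1
β3 stroke→J1

β3 stroke at J1  (source Se1 imposes e)
β0 stroke at I1  (I1 outputs flow p/I1)
β1 stroke at J1  (1-jn J1 has f-setter on 0)
β2 stroke at J1  (1-jn J1 has f-setter on 0)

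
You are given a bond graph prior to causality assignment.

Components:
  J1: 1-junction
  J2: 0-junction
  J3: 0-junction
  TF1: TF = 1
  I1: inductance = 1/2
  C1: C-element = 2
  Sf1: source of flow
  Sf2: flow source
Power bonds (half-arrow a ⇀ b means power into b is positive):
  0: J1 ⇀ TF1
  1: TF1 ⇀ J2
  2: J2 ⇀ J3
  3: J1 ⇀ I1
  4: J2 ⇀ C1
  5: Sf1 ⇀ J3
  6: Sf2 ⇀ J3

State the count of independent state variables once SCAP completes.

2  (C1, I1 all integral)

bond 5 |Sf1  (Sf1 (Sf) sets flow on bond)
bond 6 |Sf2  (Sf2: flow source, stroke at near end)
bond 2 |J3  (only one effort-in slot at J3)
bond 3 |I1  (I1 outputs flow p/I1)
bond 0 |J1  (J1: bond 3 brought flow, rest push out)
bond 1 |TF1  (TF1: transformer flips bond 0)
bond 4 |J2  (closing 0-jn rule on J2)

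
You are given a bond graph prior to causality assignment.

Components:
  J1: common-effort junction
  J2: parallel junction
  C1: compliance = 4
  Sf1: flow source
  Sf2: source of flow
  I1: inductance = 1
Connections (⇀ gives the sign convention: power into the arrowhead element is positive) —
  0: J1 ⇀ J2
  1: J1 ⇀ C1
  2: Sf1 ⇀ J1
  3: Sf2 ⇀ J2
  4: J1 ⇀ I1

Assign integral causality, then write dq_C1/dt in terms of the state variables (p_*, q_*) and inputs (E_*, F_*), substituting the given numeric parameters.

dq_C1/dt = F_Sf1 + F_Sf2 - p_I1

#2 stroke at Sf1  (Sf1: flow source, stroke at near end)
#3 stroke at Sf2  (Sf2: flow source, stroke at near end)
#0 stroke at J2  (J2: last free bond brings effort in)
#1 stroke at J1  (C1 integral (e out))
#4 stroke at I1  (J1 effort already set via bond 1)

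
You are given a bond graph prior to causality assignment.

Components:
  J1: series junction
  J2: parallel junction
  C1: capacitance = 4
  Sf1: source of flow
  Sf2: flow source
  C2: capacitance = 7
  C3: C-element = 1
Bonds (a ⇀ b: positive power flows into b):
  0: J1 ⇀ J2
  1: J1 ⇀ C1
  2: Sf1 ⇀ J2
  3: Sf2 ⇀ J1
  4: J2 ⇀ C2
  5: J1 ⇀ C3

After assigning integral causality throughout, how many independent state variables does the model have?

3  (C1, C2, C3 all integral)

bond 2 |Sf1  (Sf1: flow source, stroke at near end)
bond 3 |Sf2  (Sf2: flow source, stroke at near end)
bond 0 |J1  (J1 flow already set via bond 3)
bond 1 |J1  (common-f at J1 fixed by 3)
bond 5 |J1  (1-jn J1 has f-setter on 3)
bond 4 |J2  (J2: last free bond brings effort in)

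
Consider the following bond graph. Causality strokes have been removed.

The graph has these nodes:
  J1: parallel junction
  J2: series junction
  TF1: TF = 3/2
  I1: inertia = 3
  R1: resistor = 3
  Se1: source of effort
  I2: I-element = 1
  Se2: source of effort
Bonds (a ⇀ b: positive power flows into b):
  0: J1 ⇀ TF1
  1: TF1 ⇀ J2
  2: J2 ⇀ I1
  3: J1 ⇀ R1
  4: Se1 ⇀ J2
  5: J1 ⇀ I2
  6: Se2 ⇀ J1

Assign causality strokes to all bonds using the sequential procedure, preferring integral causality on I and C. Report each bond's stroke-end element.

b0 |TF1
b1 |J2
b2 |I1
b3 |R1
b4 |J2
b5 |I2
b6 |J1

#4 →J2  (Se1: effort source, stroke at far end)
#6 →J1  (Se2 fixes effort; stroke away)
#0 →TF1  (0-jn J1 has e-setter on 6)
#3 →R1  (J1 effort already set via bond 6)
#5 →I2  (0-jn J1 has e-setter on 6)
#1 →J2  (TF TF1: opposite of bond 0)
#2 →I1  (J2 needs exactly one f-in)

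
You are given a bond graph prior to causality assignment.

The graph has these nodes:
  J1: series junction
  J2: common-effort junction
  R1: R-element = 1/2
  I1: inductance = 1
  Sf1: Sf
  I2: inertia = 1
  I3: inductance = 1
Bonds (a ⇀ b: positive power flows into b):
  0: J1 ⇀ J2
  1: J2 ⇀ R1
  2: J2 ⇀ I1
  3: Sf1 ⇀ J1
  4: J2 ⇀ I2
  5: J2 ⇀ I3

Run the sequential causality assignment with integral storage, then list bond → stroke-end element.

#3 |Sf1  (Sf1: flow source, stroke at near end)
#0 |J1  (common-f at J1 fixed by 3)
#2 |I1  (prefer integral on I1)
#4 |I2  (prefer integral on I2)
#5 |I3  (I3 outputs flow p/I3)
#1 |J2  (only one effort-in slot at J2)

bond 0 |J1
bond 1 |J2
bond 2 |I1
bond 3 |Sf1
bond 4 |I2
bond 5 |I3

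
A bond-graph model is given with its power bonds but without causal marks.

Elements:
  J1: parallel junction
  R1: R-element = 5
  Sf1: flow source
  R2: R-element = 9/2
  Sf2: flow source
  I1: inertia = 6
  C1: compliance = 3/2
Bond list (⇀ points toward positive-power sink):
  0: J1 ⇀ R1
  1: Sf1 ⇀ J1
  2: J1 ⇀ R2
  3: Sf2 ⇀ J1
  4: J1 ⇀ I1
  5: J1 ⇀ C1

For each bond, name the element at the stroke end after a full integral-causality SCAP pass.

#0 stroke at R1
#1 stroke at Sf1
#2 stroke at R2
#3 stroke at Sf2
#4 stroke at I1
#5 stroke at J1

β1 →Sf1  (Sf1: flow source, stroke at near end)
β3 →Sf2  (Sf2: flow source, stroke at near end)
β4 →I1  (I1 integral (f out))
β5 →J1  (C1 outputs effort q/C1)
β0 →R1  (J1 effort already set via bond 5)
β2 →R2  (common-e at J1 fixed by 5)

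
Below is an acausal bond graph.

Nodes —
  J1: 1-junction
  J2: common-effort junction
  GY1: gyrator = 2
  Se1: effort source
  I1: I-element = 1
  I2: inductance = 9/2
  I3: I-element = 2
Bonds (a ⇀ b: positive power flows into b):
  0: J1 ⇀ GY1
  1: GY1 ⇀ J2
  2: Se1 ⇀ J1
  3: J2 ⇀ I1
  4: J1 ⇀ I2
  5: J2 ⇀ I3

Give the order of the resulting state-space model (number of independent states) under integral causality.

3  (I1, I2, I3 all integral)

b2 stroke→J1  (Se1 fixes effort; stroke away)
b3 stroke→I1  (I1 outputs flow p/I1)
b4 stroke→I2  (I2: I, integral causality)
b0 stroke→J1  (1-jn J1 has f-setter on 4)
b1 stroke→J2  (GY1 both-in/both-out from 0)
b5 stroke→I3  (J2 effort already set via bond 1)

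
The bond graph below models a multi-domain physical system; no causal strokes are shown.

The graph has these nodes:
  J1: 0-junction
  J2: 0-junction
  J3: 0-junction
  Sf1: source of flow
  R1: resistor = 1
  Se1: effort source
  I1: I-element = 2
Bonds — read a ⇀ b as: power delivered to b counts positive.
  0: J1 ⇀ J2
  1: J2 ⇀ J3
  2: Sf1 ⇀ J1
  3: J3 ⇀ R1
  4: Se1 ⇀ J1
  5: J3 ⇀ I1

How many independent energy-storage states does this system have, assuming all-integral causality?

bond 2 stroke at Sf1  (Sf1 fixes flow; stroke at Sf1)
bond 4 stroke at J1  (Se1: effort source, stroke at far end)
bond 0 stroke at J2  (0-jn J1 has e-setter on 4)
bond 1 stroke at J3  (J2: bond 0 brought effort, rest push out)
bond 3 stroke at R1  (0-jn J3 has e-setter on 1)
bond 5 stroke at I1  (common-e at J3 fixed by 1)

1  (I1 all integral)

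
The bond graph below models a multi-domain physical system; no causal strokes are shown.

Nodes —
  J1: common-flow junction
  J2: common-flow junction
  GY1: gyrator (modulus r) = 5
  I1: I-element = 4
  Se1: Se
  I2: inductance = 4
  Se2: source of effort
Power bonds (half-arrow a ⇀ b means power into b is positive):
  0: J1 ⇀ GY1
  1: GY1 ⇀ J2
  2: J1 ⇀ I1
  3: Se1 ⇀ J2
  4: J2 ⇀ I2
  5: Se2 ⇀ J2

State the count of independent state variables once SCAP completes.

2  (I1, I2 all integral)

b3 |J2  (source Se1 imposes e)
b5 |J2  (Se2 (Se) sets effort on bond)
b2 |I1  (prefer integral on I1)
b0 |J1  (J1 flow already set via bond 2)
b1 |J2  (through GY1, causality inverts; strokes same side of GY1)
b4 |I2  (J2 needs exactly one f-in)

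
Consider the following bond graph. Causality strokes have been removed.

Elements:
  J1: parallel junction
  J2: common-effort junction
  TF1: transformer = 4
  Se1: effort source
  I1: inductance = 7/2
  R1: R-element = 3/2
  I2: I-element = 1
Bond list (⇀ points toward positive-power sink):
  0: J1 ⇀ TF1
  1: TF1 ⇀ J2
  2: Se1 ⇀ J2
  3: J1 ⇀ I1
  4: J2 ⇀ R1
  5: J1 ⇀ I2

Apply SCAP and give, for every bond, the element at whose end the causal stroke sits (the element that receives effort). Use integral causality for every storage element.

bond 0 →J1
bond 1 →TF1
bond 2 →J2
bond 3 →I1
bond 4 →R1
bond 5 →I2

β2 →J2  (Se1: effort source, stroke at far end)
β1 →TF1  (J2 effort already set via bond 2)
β4 →R1  (J2: bond 2 brought effort, rest push out)
β0 →J1  (TF TF1: opposite of bond 1)
β3 →I1  (J1: bond 0 brought effort, rest push out)
β5 →I2  (J1 effort already set via bond 0)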